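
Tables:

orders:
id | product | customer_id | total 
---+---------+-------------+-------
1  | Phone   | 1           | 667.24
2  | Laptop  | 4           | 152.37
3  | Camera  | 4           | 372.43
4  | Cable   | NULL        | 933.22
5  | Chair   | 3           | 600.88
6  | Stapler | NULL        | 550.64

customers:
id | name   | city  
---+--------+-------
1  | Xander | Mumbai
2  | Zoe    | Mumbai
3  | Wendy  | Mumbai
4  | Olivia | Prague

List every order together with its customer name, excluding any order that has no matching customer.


INNER JOIN keeps only orders rows whose customer_id matches an id in customers. Walk through each order:
  - order 1 (Phone): customer_id=1 -> matches Xander
  - order 2 (Laptop): customer_id=4 -> matches Olivia
  - order 3 (Camera): customer_id=4 -> matches Olivia
  - order 4 (Cable): customer_id=NULL, no match -> dropped
  - order 5 (Chair): customer_id=3 -> matches Wendy
  - order 6 (Stapler): customer_id=NULL, no match -> dropped
So 2 of 6 rows are dropped.

SQL:
SELECT a.product, b.name AS customer
FROM orders a
INNER JOIN customers b ON a.customer_id = b.id

Result:
product | customer
--------+---------
Phone   | Xander  
Laptop  | Olivia  
Camera  | Olivia  
Chair   | Wendy   


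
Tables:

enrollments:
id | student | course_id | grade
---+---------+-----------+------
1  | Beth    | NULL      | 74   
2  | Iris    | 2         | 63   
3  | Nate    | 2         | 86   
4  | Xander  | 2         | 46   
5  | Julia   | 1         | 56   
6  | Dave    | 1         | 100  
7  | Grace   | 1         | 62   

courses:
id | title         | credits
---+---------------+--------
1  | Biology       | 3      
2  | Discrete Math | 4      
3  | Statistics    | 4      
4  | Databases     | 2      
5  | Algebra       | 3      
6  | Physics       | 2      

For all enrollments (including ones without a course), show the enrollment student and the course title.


LEFT JOIN keeps every row from enrollments (the left table); where course_id has no match in courses, the course columns become NULL. Walk through each enrollment:
  - enrollment 1 (Beth): course_id=NULL, no match -> kept with NULL
  - enrollment 2 (Iris): course_id=2 -> matches Discrete Math
  - enrollment 3 (Nate): course_id=2 -> matches Discrete Math
  - enrollment 4 (Xander): course_id=2 -> matches Discrete Math
  - enrollment 5 (Julia): course_id=1 -> matches Biology
  - enrollment 6 (Dave): course_id=1 -> matches Biology
  - enrollment 7 (Grace): course_id=1 -> matches Biology
All 7 rows appear; 1 has NULL course.

SQL:
SELECT a.student, b.title AS course
FROM enrollments a
LEFT JOIN courses b ON a.course_id = b.id

Result:
student | course       
--------+--------------
Beth    | NULL         
Iris    | Discrete Math
Nate    | Discrete Math
Xander  | Discrete Math
Julia   | Biology      
Dave    | Biology      
Grace   | Biology      


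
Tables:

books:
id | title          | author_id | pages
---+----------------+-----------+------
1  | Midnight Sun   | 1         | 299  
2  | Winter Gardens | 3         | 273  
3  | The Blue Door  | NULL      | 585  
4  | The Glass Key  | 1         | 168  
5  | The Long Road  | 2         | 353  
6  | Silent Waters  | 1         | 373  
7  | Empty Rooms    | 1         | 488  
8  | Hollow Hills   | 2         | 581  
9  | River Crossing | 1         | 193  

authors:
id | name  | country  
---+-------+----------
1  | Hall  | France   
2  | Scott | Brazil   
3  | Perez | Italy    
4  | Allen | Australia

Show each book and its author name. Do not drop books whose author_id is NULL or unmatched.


LEFT JOIN keeps every row from books (the left table); where author_id has no match in authors, the author columns become NULL. Walk through each book:
  - book 1 (Midnight Sun): author_id=1 -> matches Hall
  - book 2 (Winter Gardens): author_id=3 -> matches Perez
  - book 3 (The Blue Door): author_id=NULL, no match -> kept with NULL
  - book 4 (The Glass Key): author_id=1 -> matches Hall
  - book 5 (The Long Road): author_id=2 -> matches Scott
  - book 6 (Silent Waters): author_id=1 -> matches Hall
  - book 7 (Empty Rooms): author_id=1 -> matches Hall
  - book 8 (Hollow Hills): author_id=2 -> matches Scott
  - book 9 (River Crossing): author_id=1 -> matches Hall
All 9 rows appear; 1 has NULL author.

SQL:
SELECT a.title, b.name AS author
FROM books a
LEFT JOIN authors b ON a.author_id = b.id

Result:
title          | author
---------------+-------
Midnight Sun   | Hall  
Winter Gardens | Perez 
The Blue Door  | NULL  
The Glass Key  | Hall  
The Long Road  | Scott 
Silent Waters  | Hall  
Empty Rooms    | Hall  
Hollow Hills   | Scott 
River Crossing | Hall  


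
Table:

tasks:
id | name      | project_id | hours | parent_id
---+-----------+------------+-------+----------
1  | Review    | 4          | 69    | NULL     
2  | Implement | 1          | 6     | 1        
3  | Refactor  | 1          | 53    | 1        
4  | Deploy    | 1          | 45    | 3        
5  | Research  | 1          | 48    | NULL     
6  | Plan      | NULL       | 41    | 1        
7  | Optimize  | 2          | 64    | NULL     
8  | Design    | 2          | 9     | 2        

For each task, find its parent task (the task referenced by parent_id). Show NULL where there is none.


This is a self-join: tasks is joined to a second copy of itself, matching each row's parent_id to another row's id. Use LEFT JOIN so rows with parent_id=NULL are kept.
  - task 1 (Review): parent_id=NULL -> NULL
  - task 2 (Implement): parent_id=1 -> Review
  - task 3 (Refactor): parent_id=1 -> Review
  - task 4 (Deploy): parent_id=3 -> Refactor
  - task 5 (Research): parent_id=NULL -> NULL
  - task 6 (Plan): parent_id=1 -> Review
  - task 7 (Optimize): parent_id=NULL -> NULL
  - task 8 (Design): parent_id=2 -> Implement

SQL:
SELECT a.name AS item, b.name AS parent
FROM tasks a
LEFT JOIN tasks b ON a.parent_id = b.id

Result:
item      | parent   
----------+----------
Review    | NULL     
Implement | Review   
Refactor  | Review   
Deploy    | Refactor 
Research  | NULL     
Plan      | Review   
Optimize  | NULL     
Design    | Implement


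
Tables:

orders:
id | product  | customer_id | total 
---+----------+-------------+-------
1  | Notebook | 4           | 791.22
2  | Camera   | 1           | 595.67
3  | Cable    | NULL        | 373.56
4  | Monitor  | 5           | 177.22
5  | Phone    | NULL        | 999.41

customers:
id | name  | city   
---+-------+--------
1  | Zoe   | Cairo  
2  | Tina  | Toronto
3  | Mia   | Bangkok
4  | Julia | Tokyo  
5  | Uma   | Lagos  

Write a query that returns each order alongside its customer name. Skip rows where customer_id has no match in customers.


INNER JOIN keeps only orders rows whose customer_id matches an id in customers. Walk through each order:
  - order 1 (Notebook): customer_id=4 -> matches Julia
  - order 2 (Camera): customer_id=1 -> matches Zoe
  - order 3 (Cable): customer_id=NULL, no match -> dropped
  - order 4 (Monitor): customer_id=5 -> matches Uma
  - order 5 (Phone): customer_id=NULL, no match -> dropped
So 2 of 5 rows are dropped.

SQL:
SELECT a.product, b.name AS customer
FROM orders a
INNER JOIN customers b ON a.customer_id = b.id

Result:
product  | customer
---------+---------
Notebook | Julia   
Camera   | Zoe     
Monitor  | Uma     


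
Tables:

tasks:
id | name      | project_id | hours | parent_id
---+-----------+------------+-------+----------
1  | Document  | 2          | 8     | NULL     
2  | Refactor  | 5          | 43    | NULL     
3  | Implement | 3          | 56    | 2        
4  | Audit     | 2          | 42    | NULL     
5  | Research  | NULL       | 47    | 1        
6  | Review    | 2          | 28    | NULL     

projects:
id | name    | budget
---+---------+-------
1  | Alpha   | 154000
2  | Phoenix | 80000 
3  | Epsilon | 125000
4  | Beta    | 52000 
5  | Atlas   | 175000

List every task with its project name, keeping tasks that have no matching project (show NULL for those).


LEFT JOIN keeps every row from tasks (the left table); where project_id has no match in projects, the project columns become NULL. Walk through each task:
  - task 1 (Document): project_id=2 -> matches Phoenix
  - task 2 (Refactor): project_id=5 -> matches Atlas
  - task 3 (Implement): project_id=3 -> matches Epsilon
  - task 4 (Audit): project_id=2 -> matches Phoenix
  - task 5 (Research): project_id=NULL, no match -> kept with NULL
  - task 6 (Review): project_id=2 -> matches Phoenix
All 6 rows appear; 1 has NULL project.

SQL:
SELECT a.name, b.name AS project
FROM tasks a
LEFT JOIN projects b ON a.project_id = b.id

Result:
name      | project
----------+--------
Document  | Phoenix
Refactor  | Atlas  
Implement | Epsilon
Audit     | Phoenix
Research  | NULL   
Review    | Phoenix


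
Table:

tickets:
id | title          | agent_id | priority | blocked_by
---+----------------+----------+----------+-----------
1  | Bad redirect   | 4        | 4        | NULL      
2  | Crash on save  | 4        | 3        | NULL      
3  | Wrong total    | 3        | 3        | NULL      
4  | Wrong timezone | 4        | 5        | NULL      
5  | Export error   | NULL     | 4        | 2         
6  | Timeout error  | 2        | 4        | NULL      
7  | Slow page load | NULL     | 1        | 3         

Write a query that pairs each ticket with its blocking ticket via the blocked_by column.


This is a self-join: tickets is joined to a second copy of itself, matching each row's blocked_by to another row's id. Use LEFT JOIN so rows with blocked_by=NULL are kept.
  - ticket 1 (Bad redirect): blocked_by=NULL -> NULL
  - ticket 2 (Crash on save): blocked_by=NULL -> NULL
  - ticket 3 (Wrong total): blocked_by=NULL -> NULL
  - ticket 4 (Wrong timezone): blocked_by=NULL -> NULL
  - ticket 5 (Export error): blocked_by=2 -> Crash on save
  - ticket 6 (Timeout error): blocked_by=NULL -> NULL
  - ticket 7 (Slow page load): blocked_by=3 -> Wrong total

SQL:
SELECT a.title AS item, b.title AS blocked_by
FROM tickets a
LEFT JOIN tickets b ON a.blocked_by = b.id

Result:
item           | blocked_by   
---------------+--------------
Bad redirect   | NULL         
Crash on save  | NULL         
Wrong total    | NULL         
Wrong timezone | NULL         
Export error   | Crash on save
Timeout error  | NULL         
Slow page load | Wrong total  


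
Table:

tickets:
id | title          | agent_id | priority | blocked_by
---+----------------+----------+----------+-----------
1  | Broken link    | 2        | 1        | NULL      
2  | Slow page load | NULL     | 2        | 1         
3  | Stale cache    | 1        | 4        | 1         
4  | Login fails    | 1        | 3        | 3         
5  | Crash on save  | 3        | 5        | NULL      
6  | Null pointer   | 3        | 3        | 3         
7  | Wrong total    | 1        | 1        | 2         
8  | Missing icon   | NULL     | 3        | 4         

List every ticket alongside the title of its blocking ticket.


This is a self-join: tickets is joined to a second copy of itself, matching each row's blocked_by to another row's id. Use LEFT JOIN so rows with blocked_by=NULL are kept.
  - ticket 1 (Broken link): blocked_by=NULL -> NULL
  - ticket 2 (Slow page load): blocked_by=1 -> Broken link
  - ticket 3 (Stale cache): blocked_by=1 -> Broken link
  - ticket 4 (Login fails): blocked_by=3 -> Stale cache
  - ticket 5 (Crash on save): blocked_by=NULL -> NULL
  - ticket 6 (Null pointer): blocked_by=3 -> Stale cache
  - ticket 7 (Wrong total): blocked_by=2 -> Slow page load
  - ticket 8 (Missing icon): blocked_by=4 -> Login fails

SQL:
SELECT a.title AS item, b.title AS blocked_by
FROM tickets a
LEFT JOIN tickets b ON a.blocked_by = b.id

Result:
item           | blocked_by    
---------------+---------------
Broken link    | NULL          
Slow page load | Broken link   
Stale cache    | Broken link   
Login fails    | Stale cache   
Crash on save  | NULL          
Null pointer   | Stale cache   
Wrong total    | Slow page load
Missing icon   | Login fails   


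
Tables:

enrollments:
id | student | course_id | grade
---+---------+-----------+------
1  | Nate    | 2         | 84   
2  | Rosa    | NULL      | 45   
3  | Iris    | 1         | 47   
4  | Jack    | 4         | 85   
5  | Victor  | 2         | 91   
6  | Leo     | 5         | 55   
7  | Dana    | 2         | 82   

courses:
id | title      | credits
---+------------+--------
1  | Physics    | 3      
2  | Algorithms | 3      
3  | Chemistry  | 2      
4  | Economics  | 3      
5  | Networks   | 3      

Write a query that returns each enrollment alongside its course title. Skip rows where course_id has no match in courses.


INNER JOIN keeps only enrollments rows whose course_id matches an id in courses. Walk through each enrollment:
  - enrollment 1 (Nate): course_id=2 -> matches Algorithms
  - enrollment 2 (Rosa): course_id=NULL, no match -> dropped
  - enrollment 3 (Iris): course_id=1 -> matches Physics
  - enrollment 4 (Jack): course_id=4 -> matches Economics
  - enrollment 5 (Victor): course_id=2 -> matches Algorithms
  - enrollment 6 (Leo): course_id=5 -> matches Networks
  - enrollment 7 (Dana): course_id=2 -> matches Algorithms
So 1 of 7 rows is dropped.

SQL:
SELECT a.student, b.title AS course
FROM enrollments a
INNER JOIN courses b ON a.course_id = b.id

Result:
student | course    
--------+-----------
Nate    | Algorithms
Iris    | Physics   
Jack    | Economics 
Victor  | Algorithms
Leo     | Networks  
Dana    | Algorithms


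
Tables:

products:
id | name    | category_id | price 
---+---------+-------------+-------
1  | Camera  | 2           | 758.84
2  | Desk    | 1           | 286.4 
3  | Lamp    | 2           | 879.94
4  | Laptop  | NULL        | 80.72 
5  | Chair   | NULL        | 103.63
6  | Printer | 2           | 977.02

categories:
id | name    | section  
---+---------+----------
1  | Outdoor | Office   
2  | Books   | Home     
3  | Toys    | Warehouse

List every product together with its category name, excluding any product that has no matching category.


INNER JOIN keeps only products rows whose category_id matches an id in categories. Walk through each product:
  - product 1 (Camera): category_id=2 -> matches Books
  - product 2 (Desk): category_id=1 -> matches Outdoor
  - product 3 (Lamp): category_id=2 -> matches Books
  - product 4 (Laptop): category_id=NULL, no match -> dropped
  - product 5 (Chair): category_id=NULL, no match -> dropped
  - product 6 (Printer): category_id=2 -> matches Books
So 2 of 6 rows are dropped.

SQL:
SELECT a.name, b.name AS category
FROM products a
INNER JOIN categories b ON a.category_id = b.id

Result:
name    | category
--------+---------
Camera  | Books   
Desk    | Outdoor 
Lamp    | Books   
Printer | Books   


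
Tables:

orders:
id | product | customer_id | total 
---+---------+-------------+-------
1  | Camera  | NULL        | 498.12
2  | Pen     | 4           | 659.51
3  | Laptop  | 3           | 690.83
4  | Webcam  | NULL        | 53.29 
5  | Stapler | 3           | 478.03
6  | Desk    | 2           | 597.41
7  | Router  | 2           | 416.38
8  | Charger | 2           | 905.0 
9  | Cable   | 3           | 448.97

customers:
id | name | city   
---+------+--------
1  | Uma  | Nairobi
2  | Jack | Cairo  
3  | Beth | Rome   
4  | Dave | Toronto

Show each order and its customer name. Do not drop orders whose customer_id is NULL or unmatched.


LEFT JOIN keeps every row from orders (the left table); where customer_id has no match in customers, the customer columns become NULL. Walk through each order:
  - order 1 (Camera): customer_id=NULL, no match -> kept with NULL
  - order 2 (Pen): customer_id=4 -> matches Dave
  - order 3 (Laptop): customer_id=3 -> matches Beth
  - order 4 (Webcam): customer_id=NULL, no match -> kept with NULL
  - order 5 (Stapler): customer_id=3 -> matches Beth
  - order 6 (Desk): customer_id=2 -> matches Jack
  - order 7 (Router): customer_id=2 -> matches Jack
  - order 8 (Charger): customer_id=2 -> matches Jack
  - order 9 (Cable): customer_id=3 -> matches Beth
All 9 rows appear; 2 have NULL customer.

SQL:
SELECT a.product, b.name AS customer
FROM orders a
LEFT JOIN customers b ON a.customer_id = b.id

Result:
product | customer
--------+---------
Camera  | NULL    
Pen     | Dave    
Laptop  | Beth    
Webcam  | NULL    
Stapler | Beth    
Desk    | Jack    
Router  | Jack    
Charger | Jack    
Cable   | Beth    


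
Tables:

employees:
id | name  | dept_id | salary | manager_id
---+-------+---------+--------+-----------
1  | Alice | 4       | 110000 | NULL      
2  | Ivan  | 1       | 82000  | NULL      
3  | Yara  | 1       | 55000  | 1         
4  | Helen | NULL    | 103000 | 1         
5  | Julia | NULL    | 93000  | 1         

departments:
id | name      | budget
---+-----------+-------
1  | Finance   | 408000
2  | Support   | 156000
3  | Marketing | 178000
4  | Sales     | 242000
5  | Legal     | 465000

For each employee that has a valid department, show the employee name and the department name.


INNER JOIN keeps only employees rows whose dept_id matches an id in departments. Walk through each employee:
  - employee 1 (Alice): dept_id=4 -> matches Sales
  - employee 2 (Ivan): dept_id=1 -> matches Finance
  - employee 3 (Yara): dept_id=1 -> matches Finance
  - employee 4 (Helen): dept_id=NULL, no match -> dropped
  - employee 5 (Julia): dept_id=NULL, no match -> dropped
So 2 of 5 rows are dropped.

SQL:
SELECT a.name, b.name AS department
FROM employees a
INNER JOIN departments b ON a.dept_id = b.id

Result:
name  | department
------+-----------
Alice | Sales     
Ivan  | Finance   
Yara  | Finance   


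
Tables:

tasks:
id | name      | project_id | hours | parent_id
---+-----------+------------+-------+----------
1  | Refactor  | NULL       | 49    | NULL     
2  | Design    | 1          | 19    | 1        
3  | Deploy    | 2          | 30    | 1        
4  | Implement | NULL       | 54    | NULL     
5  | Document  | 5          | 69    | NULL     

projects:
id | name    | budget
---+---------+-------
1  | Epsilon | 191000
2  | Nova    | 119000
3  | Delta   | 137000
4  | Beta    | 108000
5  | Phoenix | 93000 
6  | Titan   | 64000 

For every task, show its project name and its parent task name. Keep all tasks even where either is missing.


Two LEFT JOINs from the same base table tasks: one to projects via project_id, one to tasks itself via parent_id. Both are LEFT so every task is preserved.
Match against projects:
  - task 1 (Refactor): project_id=NULL, no match -> kept with NULL
  - task 2 (Design): project_id=1 -> matches Epsilon
  - task 3 (Deploy): project_id=2 -> matches Nova
  - task 4 (Implement): project_id=NULL, no match -> kept with NULL
  - task 5 (Document): project_id=5 -> matches Phoenix
Match against tasks (self):
  - task 1 (Refactor): parent_id=NULL -> NULL
  - task 2 (Design): parent_id=1 -> Refactor
  - task 3 (Deploy): parent_id=1 -> Refactor
  - task 4 (Implement): parent_id=NULL -> NULL
  - task 5 (Document): parent_id=NULL -> NULL

SQL:
SELECT a.name, b.name AS project, c.name AS parent
FROM tasks a
LEFT JOIN projects b ON a.project_id = b.id
LEFT JOIN tasks c ON a.parent_id = c.id

Result:
name      | project | parent  
----------+---------+---------
Refactor  | NULL    | NULL    
Design    | Epsilon | Refactor
Deploy    | Nova    | Refactor
Implement | NULL    | NULL    
Document  | Phoenix | NULL    


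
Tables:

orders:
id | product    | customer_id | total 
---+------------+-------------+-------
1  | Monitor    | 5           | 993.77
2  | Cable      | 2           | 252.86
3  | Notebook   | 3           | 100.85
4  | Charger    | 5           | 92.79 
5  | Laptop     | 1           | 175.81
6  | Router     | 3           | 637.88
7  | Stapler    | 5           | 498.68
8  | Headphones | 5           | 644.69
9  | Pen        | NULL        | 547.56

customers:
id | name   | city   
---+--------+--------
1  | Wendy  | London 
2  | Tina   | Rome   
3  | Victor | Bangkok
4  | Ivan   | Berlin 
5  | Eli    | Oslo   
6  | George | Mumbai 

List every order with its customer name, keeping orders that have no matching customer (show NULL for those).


LEFT JOIN keeps every row from orders (the left table); where customer_id has no match in customers, the customer columns become NULL. Walk through each order:
  - order 1 (Monitor): customer_id=5 -> matches Eli
  - order 2 (Cable): customer_id=2 -> matches Tina
  - order 3 (Notebook): customer_id=3 -> matches Victor
  - order 4 (Charger): customer_id=5 -> matches Eli
  - order 5 (Laptop): customer_id=1 -> matches Wendy
  - order 6 (Router): customer_id=3 -> matches Victor
  - order 7 (Stapler): customer_id=5 -> matches Eli
  - order 8 (Headphones): customer_id=5 -> matches Eli
  - order 9 (Pen): customer_id=NULL, no match -> kept with NULL
All 9 rows appear; 1 has NULL customer.

SQL:
SELECT a.product, b.name AS customer
FROM orders a
LEFT JOIN customers b ON a.customer_id = b.id

Result:
product    | customer
-----------+---------
Monitor    | Eli     
Cable      | Tina    
Notebook   | Victor  
Charger    | Eli     
Laptop     | Wendy   
Router     | Victor  
Stapler    | Eli     
Headphones | Eli     
Pen        | NULL    


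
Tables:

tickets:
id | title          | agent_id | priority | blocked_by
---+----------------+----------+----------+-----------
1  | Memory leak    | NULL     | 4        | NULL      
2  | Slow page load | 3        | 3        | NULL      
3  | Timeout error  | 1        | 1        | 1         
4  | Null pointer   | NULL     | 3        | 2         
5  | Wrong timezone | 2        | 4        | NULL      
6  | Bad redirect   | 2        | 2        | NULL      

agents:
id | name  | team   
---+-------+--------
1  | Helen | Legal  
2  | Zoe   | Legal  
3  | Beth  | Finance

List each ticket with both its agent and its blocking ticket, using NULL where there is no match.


Two LEFT JOINs from the same base table tickets: one to agents via agent_id, one to tickets itself via blocked_by. Both are LEFT so every ticket is preserved.
Match against agents:
  - ticket 1 (Memory leak): agent_id=NULL, no match -> kept with NULL
  - ticket 2 (Slow page load): agent_id=3 -> matches Beth
  - ticket 3 (Timeout error): agent_id=1 -> matches Helen
  - ticket 4 (Null pointer): agent_id=NULL, no match -> kept with NULL
  - ticket 5 (Wrong timezone): agent_id=2 -> matches Zoe
  - ticket 6 (Bad redirect): agent_id=2 -> matches Zoe
Match against tickets (self):
  - ticket 1 (Memory leak): blocked_by=NULL -> NULL
  - ticket 2 (Slow page load): blocked_by=NULL -> NULL
  - ticket 3 (Timeout error): blocked_by=1 -> Memory leak
  - ticket 4 (Null pointer): blocked_by=2 -> Slow page load
  - ticket 5 (Wrong timezone): blocked_by=NULL -> NULL
  - ticket 6 (Bad redirect): blocked_by=NULL -> NULL

SQL:
SELECT a.title, b.name AS agent, c.title AS blocked_by
FROM tickets a
LEFT JOIN agents b ON a.agent_id = b.id
LEFT JOIN tickets c ON a.blocked_by = c.id

Result:
title          | agent | blocked_by    
---------------+-------+---------------
Memory leak    | NULL  | NULL          
Slow page load | Beth  | NULL          
Timeout error  | Helen | Memory leak   
Null pointer   | NULL  | Slow page load
Wrong timezone | Zoe   | NULL          
Bad redirect   | Zoe   | NULL          


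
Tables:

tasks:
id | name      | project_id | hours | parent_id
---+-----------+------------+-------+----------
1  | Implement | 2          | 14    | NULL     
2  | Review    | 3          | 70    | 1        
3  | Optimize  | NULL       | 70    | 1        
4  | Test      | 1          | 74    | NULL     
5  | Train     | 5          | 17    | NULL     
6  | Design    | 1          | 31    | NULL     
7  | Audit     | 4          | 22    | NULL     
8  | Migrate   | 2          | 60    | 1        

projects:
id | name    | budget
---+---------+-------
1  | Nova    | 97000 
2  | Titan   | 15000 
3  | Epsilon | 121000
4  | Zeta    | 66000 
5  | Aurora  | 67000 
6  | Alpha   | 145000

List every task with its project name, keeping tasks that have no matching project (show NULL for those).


LEFT JOIN keeps every row from tasks (the left table); where project_id has no match in projects, the project columns become NULL. Walk through each task:
  - task 1 (Implement): project_id=2 -> matches Titan
  - task 2 (Review): project_id=3 -> matches Epsilon
  - task 3 (Optimize): project_id=NULL, no match -> kept with NULL
  - task 4 (Test): project_id=1 -> matches Nova
  - task 5 (Train): project_id=5 -> matches Aurora
  - task 6 (Design): project_id=1 -> matches Nova
  - task 7 (Audit): project_id=4 -> matches Zeta
  - task 8 (Migrate): project_id=2 -> matches Titan
All 8 rows appear; 1 has NULL project.

SQL:
SELECT a.name, b.name AS project
FROM tasks a
LEFT JOIN projects b ON a.project_id = b.id

Result:
name      | project
----------+--------
Implement | Titan  
Review    | Epsilon
Optimize  | NULL   
Test      | Nova   
Train     | Aurora 
Design    | Nova   
Audit     | Zeta   
Migrate   | Titan  


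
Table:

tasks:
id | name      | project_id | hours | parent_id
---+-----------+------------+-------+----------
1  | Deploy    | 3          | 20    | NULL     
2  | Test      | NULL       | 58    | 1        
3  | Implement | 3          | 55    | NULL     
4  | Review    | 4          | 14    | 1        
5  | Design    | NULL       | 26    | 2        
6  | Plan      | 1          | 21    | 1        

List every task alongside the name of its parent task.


This is a self-join: tasks is joined to a second copy of itself, matching each row's parent_id to another row's id. Use LEFT JOIN so rows with parent_id=NULL are kept.
  - task 1 (Deploy): parent_id=NULL -> NULL
  - task 2 (Test): parent_id=1 -> Deploy
  - task 3 (Implement): parent_id=NULL -> NULL
  - task 4 (Review): parent_id=1 -> Deploy
  - task 5 (Design): parent_id=2 -> Test
  - task 6 (Plan): parent_id=1 -> Deploy

SQL:
SELECT a.name AS item, b.name AS parent
FROM tasks a
LEFT JOIN tasks b ON a.parent_id = b.id

Result:
item      | parent
----------+-------
Deploy    | NULL  
Test      | Deploy
Implement | NULL  
Review    | Deploy
Design    | Test  
Plan      | Deploy


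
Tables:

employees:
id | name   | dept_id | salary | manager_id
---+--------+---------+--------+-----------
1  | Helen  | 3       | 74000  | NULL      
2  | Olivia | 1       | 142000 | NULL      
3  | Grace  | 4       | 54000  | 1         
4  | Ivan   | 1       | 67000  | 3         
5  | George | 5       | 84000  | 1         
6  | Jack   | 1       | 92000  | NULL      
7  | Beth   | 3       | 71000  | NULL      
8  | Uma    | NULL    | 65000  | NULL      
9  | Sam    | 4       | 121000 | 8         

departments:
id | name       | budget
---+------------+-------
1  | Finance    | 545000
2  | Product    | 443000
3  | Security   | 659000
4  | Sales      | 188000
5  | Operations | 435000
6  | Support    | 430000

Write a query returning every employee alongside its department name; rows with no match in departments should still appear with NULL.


LEFT JOIN keeps every row from employees (the left table); where dept_id has no match in departments, the department columns become NULL. Walk through each employee:
  - employee 1 (Helen): dept_id=3 -> matches Security
  - employee 2 (Olivia): dept_id=1 -> matches Finance
  - employee 3 (Grace): dept_id=4 -> matches Sales
  - employee 4 (Ivan): dept_id=1 -> matches Finance
  - employee 5 (George): dept_id=5 -> matches Operations
  - employee 6 (Jack): dept_id=1 -> matches Finance
  - employee 7 (Beth): dept_id=3 -> matches Security
  - employee 8 (Uma): dept_id=NULL, no match -> kept with NULL
  - employee 9 (Sam): dept_id=4 -> matches Sales
All 9 rows appear; 1 has NULL department.

SQL:
SELECT a.name, b.name AS department
FROM employees a
LEFT JOIN departments b ON a.dept_id = b.id

Result:
name   | department
-------+-----------
Helen  | Security  
Olivia | Finance   
Grace  | Sales     
Ivan   | Finance   
George | Operations
Jack   | Finance   
Beth   | Security  
Uma    | NULL      
Sam    | Sales     


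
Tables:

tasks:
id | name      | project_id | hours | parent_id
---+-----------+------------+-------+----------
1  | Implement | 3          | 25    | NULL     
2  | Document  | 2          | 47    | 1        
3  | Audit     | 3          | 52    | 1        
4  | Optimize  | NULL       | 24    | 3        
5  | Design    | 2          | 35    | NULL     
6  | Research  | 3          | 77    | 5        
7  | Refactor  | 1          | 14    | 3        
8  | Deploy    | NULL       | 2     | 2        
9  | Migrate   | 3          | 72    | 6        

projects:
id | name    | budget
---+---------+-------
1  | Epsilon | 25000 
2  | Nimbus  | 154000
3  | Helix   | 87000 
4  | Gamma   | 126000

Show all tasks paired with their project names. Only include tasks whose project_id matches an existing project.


INNER JOIN keeps only tasks rows whose project_id matches an id in projects. Walk through each task:
  - task 1 (Implement): project_id=3 -> matches Helix
  - task 2 (Document): project_id=2 -> matches Nimbus
  - task 3 (Audit): project_id=3 -> matches Helix
  - task 4 (Optimize): project_id=NULL, no match -> dropped
  - task 5 (Design): project_id=2 -> matches Nimbus
  - task 6 (Research): project_id=3 -> matches Helix
  - task 7 (Refactor): project_id=1 -> matches Epsilon
  - task 8 (Deploy): project_id=NULL, no match -> dropped
  - task 9 (Migrate): project_id=3 -> matches Helix
So 2 of 9 rows are dropped.

SQL:
SELECT a.name, b.name AS project
FROM tasks a
INNER JOIN projects b ON a.project_id = b.id

Result:
name      | project
----------+--------
Implement | Helix  
Document  | Nimbus 
Audit     | Helix  
Design    | Nimbus 
Research  | Helix  
Refactor  | Epsilon
Migrate   | Helix  


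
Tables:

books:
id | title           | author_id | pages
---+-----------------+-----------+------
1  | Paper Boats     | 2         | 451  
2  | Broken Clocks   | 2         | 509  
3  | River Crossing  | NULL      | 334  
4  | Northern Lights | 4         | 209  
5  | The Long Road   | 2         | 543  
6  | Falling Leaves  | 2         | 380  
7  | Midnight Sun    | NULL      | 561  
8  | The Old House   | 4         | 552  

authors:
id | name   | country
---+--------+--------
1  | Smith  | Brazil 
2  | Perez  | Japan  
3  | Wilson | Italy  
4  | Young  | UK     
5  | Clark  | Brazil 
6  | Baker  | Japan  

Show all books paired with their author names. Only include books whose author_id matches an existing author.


INNER JOIN keeps only books rows whose author_id matches an id in authors. Walk through each book:
  - book 1 (Paper Boats): author_id=2 -> matches Perez
  - book 2 (Broken Clocks): author_id=2 -> matches Perez
  - book 3 (River Crossing): author_id=NULL, no match -> dropped
  - book 4 (Northern Lights): author_id=4 -> matches Young
  - book 5 (The Long Road): author_id=2 -> matches Perez
  - book 6 (Falling Leaves): author_id=2 -> matches Perez
  - book 7 (Midnight Sun): author_id=NULL, no match -> dropped
  - book 8 (The Old House): author_id=4 -> matches Young
So 2 of 8 rows are dropped.

SQL:
SELECT a.title, b.name AS author
FROM books a
INNER JOIN authors b ON a.author_id = b.id

Result:
title           | author
----------------+-------
Paper Boats     | Perez 
Broken Clocks   | Perez 
Northern Lights | Young 
The Long Road   | Perez 
Falling Leaves  | Perez 
The Old House   | Young 


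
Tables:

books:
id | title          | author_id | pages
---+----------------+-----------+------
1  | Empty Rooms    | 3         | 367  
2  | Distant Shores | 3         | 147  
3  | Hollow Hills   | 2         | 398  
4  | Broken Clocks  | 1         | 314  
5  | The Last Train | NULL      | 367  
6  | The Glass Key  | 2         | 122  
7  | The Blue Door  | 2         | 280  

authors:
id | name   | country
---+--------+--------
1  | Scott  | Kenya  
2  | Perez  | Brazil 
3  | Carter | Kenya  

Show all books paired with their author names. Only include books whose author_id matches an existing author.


INNER JOIN keeps only books rows whose author_id matches an id in authors. Walk through each book:
  - book 1 (Empty Rooms): author_id=3 -> matches Carter
  - book 2 (Distant Shores): author_id=3 -> matches Carter
  - book 3 (Hollow Hills): author_id=2 -> matches Perez
  - book 4 (Broken Clocks): author_id=1 -> matches Scott
  - book 5 (The Last Train): author_id=NULL, no match -> dropped
  - book 6 (The Glass Key): author_id=2 -> matches Perez
  - book 7 (The Blue Door): author_id=2 -> matches Perez
So 1 of 7 rows is dropped.

SQL:
SELECT a.title, b.name AS author
FROM books a
INNER JOIN authors b ON a.author_id = b.id

Result:
title          | author
---------------+-------
Empty Rooms    | Carter
Distant Shores | Carter
Hollow Hills   | Perez 
Broken Clocks  | Scott 
The Glass Key  | Perez 
The Blue Door  | Perez 


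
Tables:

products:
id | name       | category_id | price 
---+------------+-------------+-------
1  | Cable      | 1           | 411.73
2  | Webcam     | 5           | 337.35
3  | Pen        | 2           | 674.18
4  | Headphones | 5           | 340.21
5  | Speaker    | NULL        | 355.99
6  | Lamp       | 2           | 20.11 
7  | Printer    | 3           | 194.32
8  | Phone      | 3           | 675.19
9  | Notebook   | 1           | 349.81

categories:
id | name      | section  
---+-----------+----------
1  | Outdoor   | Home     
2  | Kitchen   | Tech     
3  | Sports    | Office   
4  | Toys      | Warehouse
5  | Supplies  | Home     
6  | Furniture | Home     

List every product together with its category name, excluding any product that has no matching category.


INNER JOIN keeps only products rows whose category_id matches an id in categories. Walk through each product:
  - product 1 (Cable): category_id=1 -> matches Outdoor
  - product 2 (Webcam): category_id=5 -> matches Supplies
  - product 3 (Pen): category_id=2 -> matches Kitchen
  - product 4 (Headphones): category_id=5 -> matches Supplies
  - product 5 (Speaker): category_id=NULL, no match -> dropped
  - product 6 (Lamp): category_id=2 -> matches Kitchen
  - product 7 (Printer): category_id=3 -> matches Sports
  - product 8 (Phone): category_id=3 -> matches Sports
  - product 9 (Notebook): category_id=1 -> matches Outdoor
So 1 of 9 rows is dropped.

SQL:
SELECT a.name, b.name AS category
FROM products a
INNER JOIN categories b ON a.category_id = b.id

Result:
name       | category
-----------+---------
Cable      | Outdoor 
Webcam     | Supplies
Pen        | Kitchen 
Headphones | Supplies
Lamp       | Kitchen 
Printer    | Sports  
Phone      | Sports  
Notebook   | Outdoor 


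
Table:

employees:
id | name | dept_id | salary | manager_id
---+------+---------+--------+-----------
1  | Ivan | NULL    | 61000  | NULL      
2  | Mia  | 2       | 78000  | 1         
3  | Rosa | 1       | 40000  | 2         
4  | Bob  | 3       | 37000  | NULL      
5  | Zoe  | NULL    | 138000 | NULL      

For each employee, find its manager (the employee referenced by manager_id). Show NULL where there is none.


This is a self-join: employees is joined to a second copy of itself, matching each row's manager_id to another row's id. Use LEFT JOIN so rows with manager_id=NULL are kept.
  - employee 1 (Ivan): manager_id=NULL -> NULL
  - employee 2 (Mia): manager_id=1 -> Ivan
  - employee 3 (Rosa): manager_id=2 -> Mia
  - employee 4 (Bob): manager_id=NULL -> NULL
  - employee 5 (Zoe): manager_id=NULL -> NULL

SQL:
SELECT a.name AS item, b.name AS manager
FROM employees a
LEFT JOIN employees b ON a.manager_id = b.id

Result:
item | manager
-----+--------
Ivan | NULL   
Mia  | Ivan   
Rosa | Mia    
Bob  | NULL   
Zoe  | NULL   


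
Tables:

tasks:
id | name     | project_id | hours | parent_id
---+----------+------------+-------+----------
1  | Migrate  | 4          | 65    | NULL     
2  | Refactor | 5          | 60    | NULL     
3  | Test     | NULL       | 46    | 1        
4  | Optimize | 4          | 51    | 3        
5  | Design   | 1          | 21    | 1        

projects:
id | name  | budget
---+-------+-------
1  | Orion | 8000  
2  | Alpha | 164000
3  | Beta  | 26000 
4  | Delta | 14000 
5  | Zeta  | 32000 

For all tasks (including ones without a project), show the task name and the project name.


LEFT JOIN keeps every row from tasks (the left table); where project_id has no match in projects, the project columns become NULL. Walk through each task:
  - task 1 (Migrate): project_id=4 -> matches Delta
  - task 2 (Refactor): project_id=5 -> matches Zeta
  - task 3 (Test): project_id=NULL, no match -> kept with NULL
  - task 4 (Optimize): project_id=4 -> matches Delta
  - task 5 (Design): project_id=1 -> matches Orion
All 5 rows appear; 1 has NULL project.

SQL:
SELECT a.name, b.name AS project
FROM tasks a
LEFT JOIN projects b ON a.project_id = b.id

Result:
name     | project
---------+--------
Migrate  | Delta  
Refactor | Zeta   
Test     | NULL   
Optimize | Delta  
Design   | Orion  


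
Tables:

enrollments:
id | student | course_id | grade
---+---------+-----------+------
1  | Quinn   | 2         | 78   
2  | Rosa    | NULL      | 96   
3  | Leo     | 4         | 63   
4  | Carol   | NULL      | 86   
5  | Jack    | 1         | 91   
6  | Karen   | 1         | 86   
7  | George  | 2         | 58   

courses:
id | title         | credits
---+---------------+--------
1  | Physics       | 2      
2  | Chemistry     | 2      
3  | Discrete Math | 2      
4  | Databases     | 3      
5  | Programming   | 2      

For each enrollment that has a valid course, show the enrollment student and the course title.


INNER JOIN keeps only enrollments rows whose course_id matches an id in courses. Walk through each enrollment:
  - enrollment 1 (Quinn): course_id=2 -> matches Chemistry
  - enrollment 2 (Rosa): course_id=NULL, no match -> dropped
  - enrollment 3 (Leo): course_id=4 -> matches Databases
  - enrollment 4 (Carol): course_id=NULL, no match -> dropped
  - enrollment 5 (Jack): course_id=1 -> matches Physics
  - enrollment 6 (Karen): course_id=1 -> matches Physics
  - enrollment 7 (George): course_id=2 -> matches Chemistry
So 2 of 7 rows are dropped.

SQL:
SELECT a.student, b.title AS course
FROM enrollments a
INNER JOIN courses b ON a.course_id = b.id

Result:
student | course   
--------+----------
Quinn   | Chemistry
Leo     | Databases
Jack    | Physics  
Karen   | Physics  
George  | Chemistry


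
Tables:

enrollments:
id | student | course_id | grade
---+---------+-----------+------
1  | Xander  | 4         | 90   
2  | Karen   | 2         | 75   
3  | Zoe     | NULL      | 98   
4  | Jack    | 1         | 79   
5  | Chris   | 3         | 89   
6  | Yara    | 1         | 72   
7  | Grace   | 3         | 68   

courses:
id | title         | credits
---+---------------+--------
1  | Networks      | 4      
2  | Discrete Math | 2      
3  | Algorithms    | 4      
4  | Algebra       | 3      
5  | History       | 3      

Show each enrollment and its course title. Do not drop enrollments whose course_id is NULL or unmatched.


LEFT JOIN keeps every row from enrollments (the left table); where course_id has no match in courses, the course columns become NULL. Walk through each enrollment:
  - enrollment 1 (Xander): course_id=4 -> matches Algebra
  - enrollment 2 (Karen): course_id=2 -> matches Discrete Math
  - enrollment 3 (Zoe): course_id=NULL, no match -> kept with NULL
  - enrollment 4 (Jack): course_id=1 -> matches Networks
  - enrollment 5 (Chris): course_id=3 -> matches Algorithms
  - enrollment 6 (Yara): course_id=1 -> matches Networks
  - enrollment 7 (Grace): course_id=3 -> matches Algorithms
All 7 rows appear; 1 has NULL course.

SQL:
SELECT a.student, b.title AS course
FROM enrollments a
LEFT JOIN courses b ON a.course_id = b.id

Result:
student | course       
--------+--------------
Xander  | Algebra      
Karen   | Discrete Math
Zoe     | NULL         
Jack    | Networks     
Chris   | Algorithms   
Yara    | Networks     
Grace   | Algorithms   


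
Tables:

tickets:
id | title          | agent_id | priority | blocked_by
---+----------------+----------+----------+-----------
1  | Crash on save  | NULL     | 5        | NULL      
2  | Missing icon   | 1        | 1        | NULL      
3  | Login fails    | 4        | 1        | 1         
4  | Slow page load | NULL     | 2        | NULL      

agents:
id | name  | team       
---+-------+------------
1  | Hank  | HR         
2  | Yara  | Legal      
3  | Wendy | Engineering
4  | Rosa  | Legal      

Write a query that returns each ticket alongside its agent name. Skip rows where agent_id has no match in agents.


INNER JOIN keeps only tickets rows whose agent_id matches an id in agents. Walk through each ticket:
  - ticket 1 (Crash on save): agent_id=NULL, no match -> dropped
  - ticket 2 (Missing icon): agent_id=1 -> matches Hank
  - ticket 3 (Login fails): agent_id=4 -> matches Rosa
  - ticket 4 (Slow page load): agent_id=NULL, no match -> dropped
So 2 of 4 rows are dropped.

SQL:
SELECT a.title, b.name AS agent
FROM tickets a
INNER JOIN agents b ON a.agent_id = b.id

Result:
title        | agent
-------------+------
Missing icon | Hank 
Login fails  | Rosa 
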